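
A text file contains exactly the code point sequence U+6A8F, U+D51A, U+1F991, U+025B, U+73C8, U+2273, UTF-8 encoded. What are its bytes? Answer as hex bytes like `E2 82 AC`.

E6 AA 8F ED 94 9A F0 9F A6 91 C9 9B E7 8F 88 E2 89 B3

U+6A8F: 3-byte form → E6 AA 8F.
U+D51A: 3-byte form → ED 94 9A.
U+1F991: 4-byte form → F0 9F A6 91.
U+025B: 2-byte form → C9 9B.
U+73C8: 3-byte form → E7 8F 88.
U+2273: 3-byte form → E2 89 B3.
Concatenated (18 bytes): E6 AA 8F ED 94 9A F0 9F A6 91 C9 9B E7 8F 88 E2 89 B3.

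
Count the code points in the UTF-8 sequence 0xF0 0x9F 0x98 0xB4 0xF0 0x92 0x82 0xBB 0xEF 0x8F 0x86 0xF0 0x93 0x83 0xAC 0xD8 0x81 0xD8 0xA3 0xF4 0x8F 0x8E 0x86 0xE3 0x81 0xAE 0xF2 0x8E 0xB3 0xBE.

Byte at offset 0: 0xF0 = 11110000 → 4-byte char (#1). Advance 4.
Byte at offset 4: 0xF0 = 11110000 → 4-byte char (#2). Advance 4.
Byte at offset 8: 0xEF = 11101111 → 3-byte char (#3). Advance 3.
Byte at offset 11: 0xF0 = 11110000 → 4-byte char (#4). Advance 4.
Byte at offset 15: 0xD8 = 11011000 → 2-byte char (#5). Advance 2.
Byte at offset 17: 0xD8 = 11011000 → 2-byte char (#6). Advance 2.
Byte at offset 19: 0xF4 = 11110100 → 4-byte char (#7). Advance 4.
Byte at offset 23: 0xE3 = 11100011 → 3-byte char (#8). Advance 3.
Byte at offset 26: 0xF2 = 11110010 → 4-byte char (#9). Advance 4.
Reached end at offset 30 after 9 code points.

9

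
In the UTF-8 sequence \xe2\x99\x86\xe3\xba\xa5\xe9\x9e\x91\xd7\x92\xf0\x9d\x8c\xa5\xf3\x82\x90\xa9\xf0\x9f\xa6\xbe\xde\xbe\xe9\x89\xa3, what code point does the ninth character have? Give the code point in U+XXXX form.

Offset 0: leading byte 0xE2 = 11100010 → 3-byte char #1 = E2 99 86.
Offset 3: leading byte 0xE3 = 11100011 → 3-byte char #2 = E3 BA A5.
Offset 6: leading byte 0xE9 = 11101001 → 3-byte char #3 = E9 9E 91.
Offset 9: leading byte 0xD7 = 11010111 → 2-byte char #4 = D7 92.
Offset 11: leading byte 0xF0 = 11110000 → 4-byte char #5 = F0 9D 8C A5.
Offset 15: leading byte 0xF3 = 11110011 → 4-byte char #6 = F3 82 90 A9.
Offset 19: leading byte 0xF0 = 11110000 → 4-byte char #7 = F0 9F A6 BE.
Offset 23: leading byte 0xDE = 11011110 → 2-byte char #8 = DE BE.
Offset 25: leading byte 0xE9 = 11101001 → 3-byte char #9 = E9 89 A3.
Leading byte 0xE9 = 11101001 matches 1110xxxx → 3-byte sequence.
Byte 1: 0xE9 = 11101001, payload 1001 (4 bits).
Byte 2: 0x89 = 10001001 (10xxxxxx ✓), payload 001001.
Byte 3: 0xA3 = 10100011 (10xxxxxx ✓), payload 100011.
Concatenate: 1001001001100011 = 0x9263 (16 bits → U+9263).

U+9263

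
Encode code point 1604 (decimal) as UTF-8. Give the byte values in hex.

U+0644 = 0x644 = 1604 decimal. In range U+0080–U+07FF → 2-byte form: 110xxxxx 10xxxxxx.
Binary (11 bits): 11001000100.
Split 5+6: 11001 | 000100.
Byte 1: 11011001 = 0xD9.
Byte 2: 10000100 = 0x84.

D9 84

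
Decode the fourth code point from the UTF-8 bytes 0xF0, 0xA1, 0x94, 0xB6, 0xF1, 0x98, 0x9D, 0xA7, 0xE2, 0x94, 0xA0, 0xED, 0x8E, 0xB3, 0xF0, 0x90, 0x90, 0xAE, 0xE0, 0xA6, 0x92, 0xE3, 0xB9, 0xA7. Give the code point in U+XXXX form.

Offset 0: leading byte 0xF0 = 11110000 → 4-byte char #1 = F0 A1 94 B6.
Offset 4: leading byte 0xF1 = 11110001 → 4-byte char #2 = F1 98 9D A7.
Offset 8: leading byte 0xE2 = 11100010 → 3-byte char #3 = E2 94 A0.
Offset 11: leading byte 0xED = 11101101 → 3-byte char #4 = ED 8E B3.
Leading byte 0xED = 11101101 matches 1110xxxx → 3-byte sequence.
Byte 1: 0xED = 11101101, payload 1101 (4 bits).
Byte 2: 0x8E = 10001110 (10xxxxxx ✓), payload 001110.
Byte 3: 0xB3 = 10110011 (10xxxxxx ✓), payload 110011.
Concatenate: 1101001110110011 = 0xD3B3 (16 bits → U+D3B3).

U+D3B3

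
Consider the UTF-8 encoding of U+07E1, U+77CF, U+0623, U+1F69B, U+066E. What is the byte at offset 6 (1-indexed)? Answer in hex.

0xD8

1-indexed offset 6 is 0-indexed offset 5.
U+07E1 → 2-byte form DF A1 at offsets 0–1.
U+77CF → 3-byte form E7 9F 8F at offsets 2–4.
U+0623 → 2-byte form D8 A3 at offsets 5–6.
Offset 5 falls in char 3's range; it's byte 1 of D8 A3 = 0xD8.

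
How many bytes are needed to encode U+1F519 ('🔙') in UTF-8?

U+1F519 = 0x1F519. UTF-8 uses 1 byte below 0x80, 2 below 0x800, 3 below 0x10000, 4 up to 0x10FFFF. 0x1F519 is in U+10000–U+10FFFF → 4 bytes.

4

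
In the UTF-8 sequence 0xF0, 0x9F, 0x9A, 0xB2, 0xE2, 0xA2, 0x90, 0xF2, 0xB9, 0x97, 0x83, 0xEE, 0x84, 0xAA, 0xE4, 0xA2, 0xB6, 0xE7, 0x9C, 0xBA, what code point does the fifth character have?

Offset 0: leading byte 0xF0 = 11110000 → 4-byte char #1 = F0 9F 9A B2.
Offset 4: leading byte 0xE2 = 11100010 → 3-byte char #2 = E2 A2 90.
Offset 7: leading byte 0xF2 = 11110010 → 4-byte char #3 = F2 B9 97 83.
Offset 11: leading byte 0xEE = 11101110 → 3-byte char #4 = EE 84 AA.
Offset 14: leading byte 0xE4 = 11100100 → 3-byte char #5 = E4 A2 B6.
Leading byte 0xE4 = 11100100 matches 1110xxxx → 3-byte sequence.
Byte 1: 0xE4 = 11100100, payload 0100 (4 bits).
Byte 2: 0xA2 = 10100010 (10xxxxxx ✓), payload 100010.
Byte 3: 0xB6 = 10110110 (10xxxxxx ✓), payload 110110.
Concatenate: 0100100010110110 = 0x48B6 (16 bits → U+48B6).

U+48B6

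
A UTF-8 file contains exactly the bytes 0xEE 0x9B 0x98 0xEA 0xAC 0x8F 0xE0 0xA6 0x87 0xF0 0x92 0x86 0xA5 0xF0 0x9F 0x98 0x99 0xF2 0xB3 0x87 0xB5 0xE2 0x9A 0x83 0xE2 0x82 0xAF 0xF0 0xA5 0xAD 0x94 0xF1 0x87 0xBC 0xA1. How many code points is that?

Byte at offset 0: 0xEE = 11101110 → 3-byte char (#1). Advance 3.
Byte at offset 3: 0xEA = 11101010 → 3-byte char (#2). Advance 3.
Byte at offset 6: 0xE0 = 11100000 → 3-byte char (#3). Advance 3.
Byte at offset 9: 0xF0 = 11110000 → 4-byte char (#4). Advance 4.
Byte at offset 13: 0xF0 = 11110000 → 4-byte char (#5). Advance 4.
Byte at offset 17: 0xF2 = 11110010 → 4-byte char (#6). Advance 4.
Byte at offset 21: 0xE2 = 11100010 → 3-byte char (#7). Advance 3.
Byte at offset 24: 0xE2 = 11100010 → 3-byte char (#8). Advance 3.
Byte at offset 27: 0xF0 = 11110000 → 4-byte char (#9). Advance 4.
Byte at offset 31: 0xF1 = 11110001 → 4-byte char (#10). Advance 4.
Reached end at offset 35 after 10 code points.

10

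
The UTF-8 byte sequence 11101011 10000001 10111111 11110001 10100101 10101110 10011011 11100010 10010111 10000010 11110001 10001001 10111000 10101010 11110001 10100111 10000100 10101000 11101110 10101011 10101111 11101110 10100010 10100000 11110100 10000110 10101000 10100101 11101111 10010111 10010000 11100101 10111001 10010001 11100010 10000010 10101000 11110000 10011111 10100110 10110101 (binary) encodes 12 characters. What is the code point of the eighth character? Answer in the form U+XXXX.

U+106A25

Offset 0: leading byte 0xEB = 11101011 → 3-byte char #1 = EB 81 BF.
Offset 3: leading byte 0xF1 = 11110001 → 4-byte char #2 = F1 A5 AE 9B.
Offset 7: leading byte 0xE2 = 11100010 → 3-byte char #3 = E2 97 82.
Offset 10: leading byte 0xF1 = 11110001 → 4-byte char #4 = F1 89 B8 AA.
Offset 14: leading byte 0xF1 = 11110001 → 4-byte char #5 = F1 A7 84 A8.
Offset 18: leading byte 0xEE = 11101110 → 3-byte char #6 = EE AB AF.
Offset 21: leading byte 0xEE = 11101110 → 3-byte char #7 = EE A2 A0.
Offset 24: leading byte 0xF4 = 11110100 → 4-byte char #8 = F4 86 A8 A5.
Leading byte 0xF4 = 11110100 matches 11110xxx → 4-byte sequence.
Byte 1: 0xF4 = 11110100, payload 100 (3 bits).
Byte 2: 0x86 = 10000110 (10xxxxxx ✓), payload 000110.
Byte 3: 0xA8 = 10101000 (10xxxxxx ✓), payload 101000.
Byte 4: 0xA5 = 10100101 (10xxxxxx ✓), payload 100101.
Concatenate: 100000110101000100101 = 0x106A25 (21 bits → U+106A25).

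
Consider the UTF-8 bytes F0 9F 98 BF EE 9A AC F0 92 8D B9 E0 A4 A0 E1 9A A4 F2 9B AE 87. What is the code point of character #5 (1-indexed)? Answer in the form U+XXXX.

Offset 0: leading byte 0xF0 = 11110000 → 4-byte char #1 = F0 9F 98 BF.
Offset 4: leading byte 0xEE = 11101110 → 3-byte char #2 = EE 9A AC.
Offset 7: leading byte 0xF0 = 11110000 → 4-byte char #3 = F0 92 8D B9.
Offset 11: leading byte 0xE0 = 11100000 → 3-byte char #4 = E0 A4 A0.
Offset 14: leading byte 0xE1 = 11100001 → 3-byte char #5 = E1 9A A4.
Leading byte 0xE1 = 11100001 matches 1110xxxx → 3-byte sequence.
Byte 1: 0xE1 = 11100001, payload 0001 (4 bits).
Byte 2: 0x9A = 10011010 (10xxxxxx ✓), payload 011010.
Byte 3: 0xA4 = 10100100 (10xxxxxx ✓), payload 100100.
Concatenate: 0001011010100100 = 0x16A4 (16 bits → U+16A4).

U+16A4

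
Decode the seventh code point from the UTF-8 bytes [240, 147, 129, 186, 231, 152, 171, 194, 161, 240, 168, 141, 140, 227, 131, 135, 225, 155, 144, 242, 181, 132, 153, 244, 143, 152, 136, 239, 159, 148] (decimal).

U+B5119

Offset 0: leading byte 0xF0 = 11110000 → 4-byte char #1 = F0 93 81 BA.
Offset 4: leading byte 0xE7 = 11100111 → 3-byte char #2 = E7 98 AB.
Offset 7: leading byte 0xC2 = 11000010 → 2-byte char #3 = C2 A1.
Offset 9: leading byte 0xF0 = 11110000 → 4-byte char #4 = F0 A8 8D 8C.
Offset 13: leading byte 0xE3 = 11100011 → 3-byte char #5 = E3 83 87.
Offset 16: leading byte 0xE1 = 11100001 → 3-byte char #6 = E1 9B 90.
Offset 19: leading byte 0xF2 = 11110010 → 4-byte char #7 = F2 B5 84 99.
Leading byte 0xF2 = 11110010 matches 11110xxx → 4-byte sequence.
Byte 1: 0xF2 = 11110010, payload 010 (3 bits).
Byte 2: 0xB5 = 10110101 (10xxxxxx ✓), payload 110101.
Byte 3: 0x84 = 10000100 (10xxxxxx ✓), payload 000100.
Byte 4: 0x99 = 10011001 (10xxxxxx ✓), payload 011001.
Concatenate: 010110101000100011001 = 0xB5119 (21 bits → U+B5119).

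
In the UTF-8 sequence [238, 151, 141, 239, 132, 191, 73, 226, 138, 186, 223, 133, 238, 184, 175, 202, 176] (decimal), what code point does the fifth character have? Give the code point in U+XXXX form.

U+07C5

Offset 0: leading byte 0xEE = 11101110 → 3-byte char #1 = EE 97 8D.
Offset 3: leading byte 0xEF = 11101111 → 3-byte char #2 = EF 84 BF.
Offset 6: leading byte 0x49 = 01001001 → 1-byte char #3 = 49.
Offset 7: leading byte 0xE2 = 11100010 → 3-byte char #4 = E2 8A BA.
Offset 10: leading byte 0xDF = 11011111 → 2-byte char #5 = DF 85.
Leading byte 0xDF = 11011111 matches 110xxxxx → 2-byte sequence.
Byte 1: 0xDF = 11011111, payload 11111 (5 bits).
Byte 2: 0x85 = 10000101 (10xxxxxx ✓), payload 000101.
Concatenate: 11111000101 = 0x7C5 (11 bits → U+07C5).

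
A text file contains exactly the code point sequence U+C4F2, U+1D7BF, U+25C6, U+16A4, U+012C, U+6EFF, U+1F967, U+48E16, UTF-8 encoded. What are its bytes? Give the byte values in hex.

EC 93 B2 F0 9D 9E BF E2 97 86 E1 9A A4 C4 AC E6 BB BF F0 9F A5 A7 F1 88 B8 96

U+C4F2: 3-byte form → EC 93 B2.
U+1D7BF: 4-byte form → F0 9D 9E BF.
U+25C6: 3-byte form → E2 97 86.
U+16A4: 3-byte form → E1 9A A4.
U+012C: 2-byte form → C4 AC.
U+6EFF: 3-byte form → E6 BB BF.
U+1F967: 4-byte form → F0 9F A5 A7.
U+48E16: 4-byte form → F1 88 B8 96.
Concatenated (26 bytes): EC 93 B2 F0 9D 9E BF E2 97 86 E1 9A A4 C4 AC E6 BB BF F0 9F A5 A7 F1 88 B8 96.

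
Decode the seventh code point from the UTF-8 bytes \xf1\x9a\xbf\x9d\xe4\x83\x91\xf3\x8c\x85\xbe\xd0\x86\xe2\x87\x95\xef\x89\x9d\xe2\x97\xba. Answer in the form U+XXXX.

U+25FA

Offset 0: leading byte 0xF1 = 11110001 → 4-byte char #1 = F1 9A BF 9D.
Offset 4: leading byte 0xE4 = 11100100 → 3-byte char #2 = E4 83 91.
Offset 7: leading byte 0xF3 = 11110011 → 4-byte char #3 = F3 8C 85 BE.
Offset 11: leading byte 0xD0 = 11010000 → 2-byte char #4 = D0 86.
Offset 13: leading byte 0xE2 = 11100010 → 3-byte char #5 = E2 87 95.
Offset 16: leading byte 0xEF = 11101111 → 3-byte char #6 = EF 89 9D.
Offset 19: leading byte 0xE2 = 11100010 → 3-byte char #7 = E2 97 BA.
Leading byte 0xE2 = 11100010 matches 1110xxxx → 3-byte sequence.
Byte 1: 0xE2 = 11100010, payload 0010 (4 bits).
Byte 2: 0x97 = 10010111 (10xxxxxx ✓), payload 010111.
Byte 3: 0xBA = 10111010 (10xxxxxx ✓), payload 111010.
Concatenate: 0010010111111010 = 0x25FA (16 bits → U+25FA).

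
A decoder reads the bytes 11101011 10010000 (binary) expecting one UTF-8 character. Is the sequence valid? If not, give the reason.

Leading byte 0xEB = 11101011 → 3-byte form, but only 2 bytes are present.

invalid (sequence truncated)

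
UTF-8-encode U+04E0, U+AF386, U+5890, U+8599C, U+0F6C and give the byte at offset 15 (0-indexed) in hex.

0xAC

U+04E0 → 2-byte form D3 A0 at offsets 0–1.
U+AF386 → 4-byte form F2 AF 8E 86 at offsets 2–5.
U+5890 → 3-byte form E5 A2 90 at offsets 6–8.
U+8599C → 4-byte form F2 85 A6 9C at offsets 9–12.
U+0F6C → 3-byte form E0 BD AC at offsets 13–15.
Offset 15 falls in char 5's range; it's byte 3 of E0 BD AC = 0xAC.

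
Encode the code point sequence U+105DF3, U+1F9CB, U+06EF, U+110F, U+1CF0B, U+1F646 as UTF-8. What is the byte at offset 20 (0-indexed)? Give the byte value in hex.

U+105DF3 → 4-byte form F4 85 B7 B3 at offsets 0–3.
U+1F9CB → 4-byte form F0 9F A7 8B at offsets 4–7.
U+06EF → 2-byte form DB AF at offsets 8–9.
U+110F → 3-byte form E1 84 8F at offsets 10–12.
U+1CF0B → 4-byte form F0 9C BC 8B at offsets 13–16.
U+1F646 → 4-byte form F0 9F 99 86 at offsets 17–20.
Offset 20 falls in char 6's range; it's byte 4 of F0 9F 99 86 = 0x86.

0x86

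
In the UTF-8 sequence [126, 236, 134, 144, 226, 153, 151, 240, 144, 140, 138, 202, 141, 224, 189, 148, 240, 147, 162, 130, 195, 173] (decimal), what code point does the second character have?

U+C190

Offset 0: leading byte 0x7E = 01111110 → 1-byte char #1 = 7E.
Offset 1: leading byte 0xEC = 11101100 → 3-byte char #2 = EC 86 90.
Leading byte 0xEC = 11101100 matches 1110xxxx → 3-byte sequence.
Byte 1: 0xEC = 11101100, payload 1100 (4 bits).
Byte 2: 0x86 = 10000110 (10xxxxxx ✓), payload 000110.
Byte 3: 0x90 = 10010000 (10xxxxxx ✓), payload 010000.
Concatenate: 1100000110010000 = 0xC190 (16 bits → U+C190).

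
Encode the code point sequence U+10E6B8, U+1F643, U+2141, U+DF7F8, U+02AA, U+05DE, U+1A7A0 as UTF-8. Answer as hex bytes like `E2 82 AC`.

F4 8E 9A B8 F0 9F 99 83 E2 85 81 F3 9F 9F B8 CA AA D7 9E F0 9A 9E A0

U+10E6B8: 4-byte form → F4 8E 9A B8.
U+1F643: 4-byte form → F0 9F 99 83.
U+2141: 3-byte form → E2 85 81.
U+DF7F8: 4-byte form → F3 9F 9F B8.
U+02AA: 2-byte form → CA AA.
U+05DE: 2-byte form → D7 9E.
U+1A7A0: 4-byte form → F0 9A 9E A0.
Concatenated (23 bytes): F4 8E 9A B8 F0 9F 99 83 E2 85 81 F3 9F 9F B8 CA AA D7 9E F0 9A 9E A0.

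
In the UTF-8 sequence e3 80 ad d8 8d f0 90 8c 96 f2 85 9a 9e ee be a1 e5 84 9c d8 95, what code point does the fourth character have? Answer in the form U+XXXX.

U+8569E

Offset 0: leading byte 0xE3 = 11100011 → 3-byte char #1 = E3 80 AD.
Offset 3: leading byte 0xD8 = 11011000 → 2-byte char #2 = D8 8D.
Offset 5: leading byte 0xF0 = 11110000 → 4-byte char #3 = F0 90 8C 96.
Offset 9: leading byte 0xF2 = 11110010 → 4-byte char #4 = F2 85 9A 9E.
Leading byte 0xF2 = 11110010 matches 11110xxx → 4-byte sequence.
Byte 1: 0xF2 = 11110010, payload 010 (3 bits).
Byte 2: 0x85 = 10000101 (10xxxxxx ✓), payload 000101.
Byte 3: 0x9A = 10011010 (10xxxxxx ✓), payload 011010.
Byte 4: 0x9E = 10011110 (10xxxxxx ✓), payload 011110.
Concatenate: 010000101011010011110 = 0x8569E (21 bits → U+8569E).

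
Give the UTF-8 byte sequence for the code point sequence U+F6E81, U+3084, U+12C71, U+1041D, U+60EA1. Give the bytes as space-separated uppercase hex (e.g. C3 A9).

U+F6E81: 4-byte form → F3 B6 BA 81.
U+3084: 3-byte form → E3 82 84.
U+12C71: 4-byte form → F0 92 B1 B1.
U+1041D: 4-byte form → F0 90 90 9D.
U+60EA1: 4-byte form → F1 A0 BA A1.
Concatenated (19 bytes): F3 B6 BA 81 E3 82 84 F0 92 B1 B1 F0 90 90 9D F1 A0 BA A1.

F3 B6 BA 81 E3 82 84 F0 92 B1 B1 F0 90 90 9D F1 A0 BA A1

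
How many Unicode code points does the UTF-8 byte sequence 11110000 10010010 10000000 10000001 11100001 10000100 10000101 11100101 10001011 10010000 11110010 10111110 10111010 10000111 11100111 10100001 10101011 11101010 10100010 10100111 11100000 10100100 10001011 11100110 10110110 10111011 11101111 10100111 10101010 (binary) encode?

Byte at offset 0: 0xF0 = 11110000 → 4-byte char (#1). Advance 4.
Byte at offset 4: 0xE1 = 11100001 → 3-byte char (#2). Advance 3.
Byte at offset 7: 0xE5 = 11100101 → 3-byte char (#3). Advance 3.
Byte at offset 10: 0xF2 = 11110010 → 4-byte char (#4). Advance 4.
Byte at offset 14: 0xE7 = 11100111 → 3-byte char (#5). Advance 3.
Byte at offset 17: 0xEA = 11101010 → 3-byte char (#6). Advance 3.
Byte at offset 20: 0xE0 = 11100000 → 3-byte char (#7). Advance 3.
Byte at offset 23: 0xE6 = 11100110 → 3-byte char (#8). Advance 3.
Byte at offset 26: 0xEF = 11101111 → 3-byte char (#9). Advance 3.
Reached end at offset 29 after 9 code points.

9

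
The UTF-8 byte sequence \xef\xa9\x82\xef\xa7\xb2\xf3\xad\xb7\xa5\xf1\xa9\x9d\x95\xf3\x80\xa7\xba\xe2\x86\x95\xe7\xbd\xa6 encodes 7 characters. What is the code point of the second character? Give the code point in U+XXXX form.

U+F9F2

Offset 0: leading byte 0xEF = 11101111 → 3-byte char #1 = EF A9 82.
Offset 3: leading byte 0xEF = 11101111 → 3-byte char #2 = EF A7 B2.
Leading byte 0xEF = 11101111 matches 1110xxxx → 3-byte sequence.
Byte 1: 0xEF = 11101111, payload 1111 (4 bits).
Byte 2: 0xA7 = 10100111 (10xxxxxx ✓), payload 100111.
Byte 3: 0xB2 = 10110010 (10xxxxxx ✓), payload 110010.
Concatenate: 1111100111110010 = 0xF9F2 (16 bits → U+F9F2).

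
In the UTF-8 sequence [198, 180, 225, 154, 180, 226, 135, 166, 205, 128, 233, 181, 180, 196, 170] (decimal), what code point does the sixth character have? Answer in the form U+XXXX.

U+012A

Offset 0: leading byte 0xC6 = 11000110 → 2-byte char #1 = C6 B4.
Offset 2: leading byte 0xE1 = 11100001 → 3-byte char #2 = E1 9A B4.
Offset 5: leading byte 0xE2 = 11100010 → 3-byte char #3 = E2 87 A6.
Offset 8: leading byte 0xCD = 11001101 → 2-byte char #4 = CD 80.
Offset 10: leading byte 0xE9 = 11101001 → 3-byte char #5 = E9 B5 B4.
Offset 13: leading byte 0xC4 = 11000100 → 2-byte char #6 = C4 AA.
Leading byte 0xC4 = 11000100 matches 110xxxxx → 2-byte sequence.
Byte 1: 0xC4 = 11000100, payload 00100 (5 bits).
Byte 2: 0xAA = 10101010 (10xxxxxx ✓), payload 101010.
Concatenate: 00100101010 = 0x12A (11 bits → U+012A).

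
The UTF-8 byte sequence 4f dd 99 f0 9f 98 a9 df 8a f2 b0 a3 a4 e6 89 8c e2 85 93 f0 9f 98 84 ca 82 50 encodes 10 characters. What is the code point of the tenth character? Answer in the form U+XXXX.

Offset 0: leading byte 0x4F = 01001111 → 1-byte char #1 = 4F.
Offset 1: leading byte 0xDD = 11011101 → 2-byte char #2 = DD 99.
Offset 3: leading byte 0xF0 = 11110000 → 4-byte char #3 = F0 9F 98 A9.
Offset 7: leading byte 0xDF = 11011111 → 2-byte char #4 = DF 8A.
Offset 9: leading byte 0xF2 = 11110010 → 4-byte char #5 = F2 B0 A3 A4.
Offset 13: leading byte 0xE6 = 11100110 → 3-byte char #6 = E6 89 8C.
Offset 16: leading byte 0xE2 = 11100010 → 3-byte char #7 = E2 85 93.
Offset 19: leading byte 0xF0 = 11110000 → 4-byte char #8 = F0 9F 98 84.
Offset 23: leading byte 0xCA = 11001010 → 2-byte char #9 = CA 82.
Offset 25: leading byte 0x50 = 01010000 → 1-byte char #10 = 50.
Leading byte 0x50 = 01010000 matches 0xxxxxxx → 1-byte sequence.
Byte 1: 0x50 = 01010000, payload 1010000 (7 bits).
Concatenate: 1010000 = 0x50 (7 bits → U+0050).

U+0050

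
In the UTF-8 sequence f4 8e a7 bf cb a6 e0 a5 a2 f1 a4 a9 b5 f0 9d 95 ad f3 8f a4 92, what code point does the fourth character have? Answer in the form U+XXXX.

U+64A75

Offset 0: leading byte 0xF4 = 11110100 → 4-byte char #1 = F4 8E A7 BF.
Offset 4: leading byte 0xCB = 11001011 → 2-byte char #2 = CB A6.
Offset 6: leading byte 0xE0 = 11100000 → 3-byte char #3 = E0 A5 A2.
Offset 9: leading byte 0xF1 = 11110001 → 4-byte char #4 = F1 A4 A9 B5.
Leading byte 0xF1 = 11110001 matches 11110xxx → 4-byte sequence.
Byte 1: 0xF1 = 11110001, payload 001 (3 bits).
Byte 2: 0xA4 = 10100100 (10xxxxxx ✓), payload 100100.
Byte 3: 0xA9 = 10101001 (10xxxxxx ✓), payload 101001.
Byte 4: 0xB5 = 10110101 (10xxxxxx ✓), payload 110101.
Concatenate: 001100100101001110101 = 0x64A75 (21 bits → U+64A75).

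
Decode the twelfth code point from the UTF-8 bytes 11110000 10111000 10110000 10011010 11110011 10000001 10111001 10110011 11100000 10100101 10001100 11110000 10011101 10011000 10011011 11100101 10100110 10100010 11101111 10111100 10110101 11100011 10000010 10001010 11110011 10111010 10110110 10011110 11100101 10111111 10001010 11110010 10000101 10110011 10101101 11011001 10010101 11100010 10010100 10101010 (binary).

Offset 0: leading byte 0xF0 = 11110000 → 4-byte char #1 = F0 B8 B0 9A.
Offset 4: leading byte 0xF3 = 11110011 → 4-byte char #2 = F3 81 B9 B3.
Offset 8: leading byte 0xE0 = 11100000 → 3-byte char #3 = E0 A5 8C.
Offset 11: leading byte 0xF0 = 11110000 → 4-byte char #4 = F0 9D 98 9B.
Offset 15: leading byte 0xE5 = 11100101 → 3-byte char #5 = E5 A6 A2.
Offset 18: leading byte 0xEF = 11101111 → 3-byte char #6 = EF BC B5.
Offset 21: leading byte 0xE3 = 11100011 → 3-byte char #7 = E3 82 8A.
Offset 24: leading byte 0xF3 = 11110011 → 4-byte char #8 = F3 BA B6 9E.
Offset 28: leading byte 0xE5 = 11100101 → 3-byte char #9 = E5 BF 8A.
Offset 31: leading byte 0xF2 = 11110010 → 4-byte char #10 = F2 85 B3 AD.
Offset 35: leading byte 0xD9 = 11011001 → 2-byte char #11 = D9 95.
Offset 37: leading byte 0xE2 = 11100010 → 3-byte char #12 = E2 94 AA.
Leading byte 0xE2 = 11100010 matches 1110xxxx → 3-byte sequence.
Byte 1: 0xE2 = 11100010, payload 0010 (4 bits).
Byte 2: 0x94 = 10010100 (10xxxxxx ✓), payload 010100.
Byte 3: 0xAA = 10101010 (10xxxxxx ✓), payload 101010.
Concatenate: 0010010100101010 = 0x252A (16 bits → U+252A).

U+252A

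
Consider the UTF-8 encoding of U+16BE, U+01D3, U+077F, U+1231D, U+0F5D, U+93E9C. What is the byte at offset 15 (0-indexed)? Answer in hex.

0x93

U+16BE → 3-byte form E1 9A BE at offsets 0–2.
U+01D3 → 2-byte form C7 93 at offsets 3–4.
U+077F → 2-byte form DD BF at offsets 5–6.
U+1231D → 4-byte form F0 92 8C 9D at offsets 7–10.
U+0F5D → 3-byte form E0 BD 9D at offsets 11–13.
U+93E9C → 4-byte form F2 93 BA 9C at offsets 14–17.
Offset 15 falls in char 6's range; it's byte 2 of F2 93 BA 9C = 0x93.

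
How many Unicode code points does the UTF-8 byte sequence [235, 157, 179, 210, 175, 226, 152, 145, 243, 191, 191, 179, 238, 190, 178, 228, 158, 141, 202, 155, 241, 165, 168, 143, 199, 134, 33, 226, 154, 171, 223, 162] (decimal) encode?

12

Byte at offset 0: 0xEB = 11101011 → 3-byte char (#1). Advance 3.
Byte at offset 3: 0xD2 = 11010010 → 2-byte char (#2). Advance 2.
Byte at offset 5: 0xE2 = 11100010 → 3-byte char (#3). Advance 3.
Byte at offset 8: 0xF3 = 11110011 → 4-byte char (#4). Advance 4.
Byte at offset 12: 0xEE = 11101110 → 3-byte char (#5). Advance 3.
Byte at offset 15: 0xE4 = 11100100 → 3-byte char (#6). Advance 3.
Byte at offset 18: 0xCA = 11001010 → 2-byte char (#7). Advance 2.
Byte at offset 20: 0xF1 = 11110001 → 4-byte char (#8). Advance 4.
Byte at offset 24: 0xC7 = 11000111 → 2-byte char (#9). Advance 2.
Byte at offset 26: 0x21 = 00100001 → 1-byte char (#10). Advance 1.
Byte at offset 27: 0xE2 = 11100010 → 3-byte char (#11). Advance 3.
Byte at offset 30: 0xDF = 11011111 → 2-byte char (#12). Advance 2.
Reached end at offset 32 after 12 code points.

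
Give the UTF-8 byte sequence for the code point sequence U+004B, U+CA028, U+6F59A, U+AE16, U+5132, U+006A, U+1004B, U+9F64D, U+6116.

4B F3 8A 80 A8 F1 AF 96 9A EA B8 96 E5 84 B2 6A F0 90 81 8B F2 9F 99 8D E6 84 96

U+004B: 1-byte form → 4B.
U+CA028: 4-byte form → F3 8A 80 A8.
U+6F59A: 4-byte form → F1 AF 96 9A.
U+AE16: 3-byte form → EA B8 96.
U+5132: 3-byte form → E5 84 B2.
U+006A: 1-byte form → 6A.
U+1004B: 4-byte form → F0 90 81 8B.
U+9F64D: 4-byte form → F2 9F 99 8D.
U+6116: 3-byte form → E6 84 96.
Concatenated (27 bytes): 4B F3 8A 80 A8 F1 AF 96 9A EA B8 96 E5 84 B2 6A F0 90 81 8B F2 9F 99 8D E6 84 96.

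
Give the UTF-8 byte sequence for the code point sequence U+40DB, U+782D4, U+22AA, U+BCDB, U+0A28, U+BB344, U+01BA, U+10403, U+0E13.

E4 83 9B F1 B8 8B 94 E2 8A AA EB B3 9B E0 A8 A8 F2 BB 8D 84 C6 BA F0 90 90 83 E0 B8 93

U+40DB: 3-byte form → E4 83 9B.
U+782D4: 4-byte form → F1 B8 8B 94.
U+22AA: 3-byte form → E2 8A AA.
U+BCDB: 3-byte form → EB B3 9B.
U+0A28: 3-byte form → E0 A8 A8.
U+BB344: 4-byte form → F2 BB 8D 84.
U+01BA: 2-byte form → C6 BA.
U+10403: 4-byte form → F0 90 90 83.
U+0E13: 3-byte form → E0 B8 93.
Concatenated (29 bytes): E4 83 9B F1 B8 8B 94 E2 8A AA EB B3 9B E0 A8 A8 F2 BB 8D 84 C6 BA F0 90 90 83 E0 B8 93.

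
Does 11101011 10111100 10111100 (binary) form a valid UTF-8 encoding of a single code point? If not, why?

valid

Leading byte 0xEB = 11101011 → 3-byte form.
Continuation bytes 0xBC=10111100, 0xBC=10111100 all match 10xxxxxx.
Decoded value 0xBF3C is ≥ 0x800 (shortest form) and not a surrogate.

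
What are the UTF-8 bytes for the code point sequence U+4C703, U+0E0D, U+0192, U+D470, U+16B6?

U+4C703: 4-byte form → F1 8C 9C 83.
U+0E0D: 3-byte form → E0 B8 8D.
U+0192: 2-byte form → C6 92.
U+D470: 3-byte form → ED 91 B0.
U+16B6: 3-byte form → E1 9A B6.
Concatenated (15 bytes): F1 8C 9C 83 E0 B8 8D C6 92 ED 91 B0 E1 9A B6.

F1 8C 9C 83 E0 B8 8D C6 92 ED 91 B0 E1 9A B6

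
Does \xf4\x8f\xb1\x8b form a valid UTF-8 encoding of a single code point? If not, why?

valid

Leading byte 0xF4 = 11110100 → 4-byte form.
Continuation bytes 0x8F=10001111, 0xB1=10110001, 0x8B=10001011 all match 10xxxxxx.
Decoded value 0x10FC4B is ≥ 0x10000 (shortest form) and not a surrogate.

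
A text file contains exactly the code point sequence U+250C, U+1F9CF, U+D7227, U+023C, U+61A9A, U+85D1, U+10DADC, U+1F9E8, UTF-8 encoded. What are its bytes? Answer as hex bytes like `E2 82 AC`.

E2 94 8C F0 9F A7 8F F3 97 88 A7 C8 BC F1 A1 AA 9A E8 97 91 F4 8D AB 9C F0 9F A7 A8

U+250C: 3-byte form → E2 94 8C.
U+1F9CF: 4-byte form → F0 9F A7 8F.
U+D7227: 4-byte form → F3 97 88 A7.
U+023C: 2-byte form → C8 BC.
U+61A9A: 4-byte form → F1 A1 AA 9A.
U+85D1: 3-byte form → E8 97 91.
U+10DADC: 4-byte form → F4 8D AB 9C.
U+1F9E8: 4-byte form → F0 9F A7 A8.
Concatenated (28 bytes): E2 94 8C F0 9F A7 8F F3 97 88 A7 C8 BC F1 A1 AA 9A E8 97 91 F4 8D AB 9C F0 9F A7 A8.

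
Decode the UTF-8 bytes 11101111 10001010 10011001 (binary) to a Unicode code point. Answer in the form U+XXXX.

Leading byte 0xEF = 11101111 matches 1110xxxx → 3-byte sequence.
Byte 1: 0xEF = 11101111, payload 1111 (4 bits).
Byte 2: 0x8A = 10001010 (10xxxxxx ✓), payload 001010.
Byte 3: 0x99 = 10011001 (10xxxxxx ✓), payload 011001.
Concatenate: 1111001010011001 = 0xF299 (16 bits → U+F299).

U+F299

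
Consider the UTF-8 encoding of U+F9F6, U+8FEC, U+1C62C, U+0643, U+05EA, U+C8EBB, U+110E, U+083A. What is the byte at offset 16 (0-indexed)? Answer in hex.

0xBA

U+F9F6 → 3-byte form EF A7 B6 at offsets 0–2.
U+8FEC → 3-byte form E8 BF AC at offsets 3–5.
U+1C62C → 4-byte form F0 9C 98 AC at offsets 6–9.
U+0643 → 2-byte form D9 83 at offsets 10–11.
U+05EA → 2-byte form D7 AA at offsets 12–13.
U+C8EBB → 4-byte form F3 88 BA BB at offsets 14–17.
Offset 16 falls in char 6's range; it's byte 3 of F3 88 BA BB = 0xBA.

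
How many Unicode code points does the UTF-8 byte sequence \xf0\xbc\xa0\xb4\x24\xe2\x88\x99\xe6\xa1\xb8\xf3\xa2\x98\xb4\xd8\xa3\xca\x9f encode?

7

Byte at offset 0: 0xF0 = 11110000 → 4-byte char (#1). Advance 4.
Byte at offset 4: 0x24 = 00100100 → 1-byte char (#2). Advance 1.
Byte at offset 5: 0xE2 = 11100010 → 3-byte char (#3). Advance 3.
Byte at offset 8: 0xE6 = 11100110 → 3-byte char (#4). Advance 3.
Byte at offset 11: 0xF3 = 11110011 → 4-byte char (#5). Advance 4.
Byte at offset 15: 0xD8 = 11011000 → 2-byte char (#6). Advance 2.
Byte at offset 17: 0xCA = 11001010 → 2-byte char (#7). Advance 2.
Reached end at offset 19 after 7 code points.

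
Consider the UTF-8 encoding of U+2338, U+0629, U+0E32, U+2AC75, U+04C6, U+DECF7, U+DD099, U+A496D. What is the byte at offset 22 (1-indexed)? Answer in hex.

0x99

1-indexed offset 22 is 0-indexed offset 21.
U+2338 → 3-byte form E2 8C B8 at offsets 0–2.
U+0629 → 2-byte form D8 A9 at offsets 3–4.
U+0E32 → 3-byte form E0 B8 B2 at offsets 5–7.
U+2AC75 → 4-byte form F0 AA B1 B5 at offsets 8–11.
U+04C6 → 2-byte form D3 86 at offsets 12–13.
U+DECF7 → 4-byte form F3 9E B3 B7 at offsets 14–17.
U+DD099 → 4-byte form F3 9D 82 99 at offsets 18–21.
Offset 21 falls in char 7's range; it's byte 4 of F3 9D 82 99 = 0x99.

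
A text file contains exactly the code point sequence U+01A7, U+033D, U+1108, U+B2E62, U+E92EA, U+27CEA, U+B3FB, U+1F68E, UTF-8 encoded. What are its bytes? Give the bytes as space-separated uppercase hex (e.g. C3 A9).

U+01A7: 2-byte form → C6 A7.
U+033D: 2-byte form → CC BD.
U+1108: 3-byte form → E1 84 88.
U+B2E62: 4-byte form → F2 B2 B9 A2.
U+E92EA: 4-byte form → F3 A9 8B AA.
U+27CEA: 4-byte form → F0 A7 B3 AA.
U+B3FB: 3-byte form → EB 8F BB.
U+1F68E: 4-byte form → F0 9F 9A 8E.
Concatenated (26 bytes): C6 A7 CC BD E1 84 88 F2 B2 B9 A2 F3 A9 8B AA F0 A7 B3 AA EB 8F BB F0 9F 9A 8E.

C6 A7 CC BD E1 84 88 F2 B2 B9 A2 F3 A9 8B AA F0 A7 B3 AA EB 8F BB F0 9F 9A 8E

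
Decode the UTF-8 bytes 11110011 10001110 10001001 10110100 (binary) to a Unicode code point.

U+CE274

Leading byte 0xF3 = 11110011 matches 11110xxx → 4-byte sequence.
Byte 1: 0xF3 = 11110011, payload 011 (3 bits).
Byte 2: 0x8E = 10001110 (10xxxxxx ✓), payload 001110.
Byte 3: 0x89 = 10001001 (10xxxxxx ✓), payload 001001.
Byte 4: 0xB4 = 10110100 (10xxxxxx ✓), payload 110100.
Concatenate: 011001110001001110100 = 0xCE274 (21 bits → U+CE274).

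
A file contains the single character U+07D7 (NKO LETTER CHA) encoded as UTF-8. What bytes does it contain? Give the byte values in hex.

DF 97

U+07D7 = 0x7D7 = 2007 decimal. In range U+0080–U+07FF → 2-byte form: 110xxxxx 10xxxxxx.
Binary (11 bits): 11111010111.
Split 5+6: 11111 | 010111.
Byte 1: 11011111 = 0xDF.
Byte 2: 10010111 = 0x97.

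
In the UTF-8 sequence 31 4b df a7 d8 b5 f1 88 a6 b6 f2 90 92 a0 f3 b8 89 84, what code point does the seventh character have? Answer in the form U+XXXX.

Offset 0: leading byte 0x31 = 00110001 → 1-byte char #1 = 31.
Offset 1: leading byte 0x4B = 01001011 → 1-byte char #2 = 4B.
Offset 2: leading byte 0xDF = 11011111 → 2-byte char #3 = DF A7.
Offset 4: leading byte 0xD8 = 11011000 → 2-byte char #4 = D8 B5.
Offset 6: leading byte 0xF1 = 11110001 → 4-byte char #5 = F1 88 A6 B6.
Offset 10: leading byte 0xF2 = 11110010 → 4-byte char #6 = F2 90 92 A0.
Offset 14: leading byte 0xF3 = 11110011 → 4-byte char #7 = F3 B8 89 84.
Leading byte 0xF3 = 11110011 matches 11110xxx → 4-byte sequence.
Byte 1: 0xF3 = 11110011, payload 011 (3 bits).
Byte 2: 0xB8 = 10111000 (10xxxxxx ✓), payload 111000.
Byte 3: 0x89 = 10001001 (10xxxxxx ✓), payload 001001.
Byte 4: 0x84 = 10000100 (10xxxxxx ✓), payload 000100.
Concatenate: 011111000001001000100 = 0xF8244 (21 bits → U+F8244).

U+F8244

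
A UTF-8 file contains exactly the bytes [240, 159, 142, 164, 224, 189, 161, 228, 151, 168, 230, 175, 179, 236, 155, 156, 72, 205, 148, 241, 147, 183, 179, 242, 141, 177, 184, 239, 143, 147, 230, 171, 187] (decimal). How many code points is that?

11

Byte at offset 0: 0xF0 = 11110000 → 4-byte char (#1). Advance 4.
Byte at offset 4: 0xE0 = 11100000 → 3-byte char (#2). Advance 3.
Byte at offset 7: 0xE4 = 11100100 → 3-byte char (#3). Advance 3.
Byte at offset 10: 0xE6 = 11100110 → 3-byte char (#4). Advance 3.
Byte at offset 13: 0xEC = 11101100 → 3-byte char (#5). Advance 3.
Byte at offset 16: 0x48 = 01001000 → 1-byte char (#6). Advance 1.
Byte at offset 17: 0xCD = 11001101 → 2-byte char (#7). Advance 2.
Byte at offset 19: 0xF1 = 11110001 → 4-byte char (#8). Advance 4.
Byte at offset 23: 0xF2 = 11110010 → 4-byte char (#9). Advance 4.
Byte at offset 27: 0xEF = 11101111 → 3-byte char (#10). Advance 3.
Byte at offset 30: 0xE6 = 11100110 → 3-byte char (#11). Advance 3.
Reached end at offset 33 after 11 code points.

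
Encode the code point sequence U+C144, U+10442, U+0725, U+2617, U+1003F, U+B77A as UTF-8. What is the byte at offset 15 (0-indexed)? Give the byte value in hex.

U+C144 → 3-byte form EC 85 84 at offsets 0–2.
U+10442 → 4-byte form F0 90 91 82 at offsets 3–6.
U+0725 → 2-byte form DC A5 at offsets 7–8.
U+2617 → 3-byte form E2 98 97 at offsets 9–11.
U+1003F → 4-byte form F0 90 80 BF at offsets 12–15.
Offset 15 falls in char 5's range; it's byte 4 of F0 90 80 BF = 0xBF.

0xBF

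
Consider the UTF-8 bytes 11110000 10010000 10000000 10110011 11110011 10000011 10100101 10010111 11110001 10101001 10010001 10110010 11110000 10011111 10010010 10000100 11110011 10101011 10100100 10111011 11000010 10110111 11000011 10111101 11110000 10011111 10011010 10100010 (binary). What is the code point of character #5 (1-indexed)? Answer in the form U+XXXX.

Offset 0: leading byte 0xF0 = 11110000 → 4-byte char #1 = F0 90 80 B3.
Offset 4: leading byte 0xF3 = 11110011 → 4-byte char #2 = F3 83 A5 97.
Offset 8: leading byte 0xF1 = 11110001 → 4-byte char #3 = F1 A9 91 B2.
Offset 12: leading byte 0xF0 = 11110000 → 4-byte char #4 = F0 9F 92 84.
Offset 16: leading byte 0xF3 = 11110011 → 4-byte char #5 = F3 AB A4 BB.
Leading byte 0xF3 = 11110011 matches 11110xxx → 4-byte sequence.
Byte 1: 0xF3 = 11110011, payload 011 (3 bits).
Byte 2: 0xAB = 10101011 (10xxxxxx ✓), payload 101011.
Byte 3: 0xA4 = 10100100 (10xxxxxx ✓), payload 100100.
Byte 4: 0xBB = 10111011 (10xxxxxx ✓), payload 111011.
Concatenate: 011101011100100111011 = 0xEB93B (21 bits → U+EB93B).

U+EB93B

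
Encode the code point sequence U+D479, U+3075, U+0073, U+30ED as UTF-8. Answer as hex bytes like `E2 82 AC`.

U+D479: 3-byte form → ED 91 B9.
U+3075: 3-byte form → E3 81 B5.
U+0073: 1-byte form → 73.
U+30ED: 3-byte form → E3 83 AD.
Concatenated (10 bytes): ED 91 B9 E3 81 B5 73 E3 83 AD.

ED 91 B9 E3 81 B5 73 E3 83 AD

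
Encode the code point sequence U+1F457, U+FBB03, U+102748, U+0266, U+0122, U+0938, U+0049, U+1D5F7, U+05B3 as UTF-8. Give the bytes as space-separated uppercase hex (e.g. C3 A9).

F0 9F 91 97 F3 BB AC 83 F4 82 9D 88 C9 A6 C4 A2 E0 A4 B8 49 F0 9D 97 B7 D6 B3

U+1F457: 4-byte form → F0 9F 91 97.
U+FBB03: 4-byte form → F3 BB AC 83.
U+102748: 4-byte form → F4 82 9D 88.
U+0266: 2-byte form → C9 A6.
U+0122: 2-byte form → C4 A2.
U+0938: 3-byte form → E0 A4 B8.
U+0049: 1-byte form → 49.
U+1D5F7: 4-byte form → F0 9D 97 B7.
U+05B3: 2-byte form → D6 B3.
Concatenated (26 bytes): F0 9F 91 97 F3 BB AC 83 F4 82 9D 88 C9 A6 C4 A2 E0 A4 B8 49 F0 9D 97 B7 D6 B3.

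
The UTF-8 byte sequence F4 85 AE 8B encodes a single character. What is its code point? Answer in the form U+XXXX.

Leading byte 0xF4 = 11110100 matches 11110xxx → 4-byte sequence.
Byte 1: 0xF4 = 11110100, payload 100 (3 bits).
Byte 2: 0x85 = 10000101 (10xxxxxx ✓), payload 000101.
Byte 3: 0xAE = 10101110 (10xxxxxx ✓), payload 101110.
Byte 4: 0x8B = 10001011 (10xxxxxx ✓), payload 001011.
Concatenate: 100000101101110001011 = 0x105B8B (21 bits → U+105B8B).

U+105B8B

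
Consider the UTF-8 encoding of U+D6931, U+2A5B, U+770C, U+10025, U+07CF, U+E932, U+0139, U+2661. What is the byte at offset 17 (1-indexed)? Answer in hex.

1-indexed offset 17 is 0-indexed offset 16.
U+D6931 → 4-byte form F3 96 A4 B1 at offsets 0–3.
U+2A5B → 3-byte form E2 A9 9B at offsets 4–6.
U+770C → 3-byte form E7 9C 8C at offsets 7–9.
U+10025 → 4-byte form F0 90 80 A5 at offsets 10–13.
U+07CF → 2-byte form DF 8F at offsets 14–15.
U+E932 → 3-byte form EE A4 B2 at offsets 16–18.
Offset 16 falls in char 6's range; it's byte 1 of EE A4 B2 = 0xEE.

0xEE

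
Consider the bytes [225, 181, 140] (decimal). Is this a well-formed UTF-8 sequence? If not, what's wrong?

Leading byte 0xE1 = 11100001 → 3-byte form.
Continuation bytes 0xB5=10110101, 0x8C=10001100 all match 10xxxxxx.
Decoded value 0x1D4C is ≥ 0x800 (shortest form) and not a surrogate.

valid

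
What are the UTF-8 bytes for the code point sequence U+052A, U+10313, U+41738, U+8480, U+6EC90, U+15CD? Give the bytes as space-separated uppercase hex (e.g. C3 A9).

D4 AA F0 90 8C 93 F1 81 9C B8 E8 92 80 F1 AE B2 90 E1 97 8D

U+052A: 2-byte form → D4 AA.
U+10313: 4-byte form → F0 90 8C 93.
U+41738: 4-byte form → F1 81 9C B8.
U+8480: 3-byte form → E8 92 80.
U+6EC90: 4-byte form → F1 AE B2 90.
U+15CD: 3-byte form → E1 97 8D.
Concatenated (20 bytes): D4 AA F0 90 8C 93 F1 81 9C B8 E8 92 80 F1 AE B2 90 E1 97 8D.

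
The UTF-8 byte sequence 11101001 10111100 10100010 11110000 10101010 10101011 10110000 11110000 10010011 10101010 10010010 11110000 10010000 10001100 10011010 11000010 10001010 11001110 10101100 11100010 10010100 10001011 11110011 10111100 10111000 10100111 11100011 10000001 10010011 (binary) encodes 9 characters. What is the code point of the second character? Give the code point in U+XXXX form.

Offset 0: leading byte 0xE9 = 11101001 → 3-byte char #1 = E9 BC A2.
Offset 3: leading byte 0xF0 = 11110000 → 4-byte char #2 = F0 AA AB B0.
Leading byte 0xF0 = 11110000 matches 11110xxx → 4-byte sequence.
Byte 1: 0xF0 = 11110000, payload 000 (3 bits).
Byte 2: 0xAA = 10101010 (10xxxxxx ✓), payload 101010.
Byte 3: 0xAB = 10101011 (10xxxxxx ✓), payload 101011.
Byte 4: 0xB0 = 10110000 (10xxxxxx ✓), payload 110000.
Concatenate: 000101010101011110000 = 0x2AAF0 (21 bits → U+2AAF0).

U+2AAF0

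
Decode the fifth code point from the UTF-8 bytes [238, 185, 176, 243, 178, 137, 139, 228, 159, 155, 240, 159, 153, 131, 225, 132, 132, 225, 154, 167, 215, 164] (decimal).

Offset 0: leading byte 0xEE = 11101110 → 3-byte char #1 = EE B9 B0.
Offset 3: leading byte 0xF3 = 11110011 → 4-byte char #2 = F3 B2 89 8B.
Offset 7: leading byte 0xE4 = 11100100 → 3-byte char #3 = E4 9F 9B.
Offset 10: leading byte 0xF0 = 11110000 → 4-byte char #4 = F0 9F 99 83.
Offset 14: leading byte 0xE1 = 11100001 → 3-byte char #5 = E1 84 84.
Leading byte 0xE1 = 11100001 matches 1110xxxx → 3-byte sequence.
Byte 1: 0xE1 = 11100001, payload 0001 (4 bits).
Byte 2: 0x84 = 10000100 (10xxxxxx ✓), payload 000100.
Byte 3: 0x84 = 10000100 (10xxxxxx ✓), payload 000100.
Concatenate: 0001000100000100 = 0x1104 (16 bits → U+1104).

U+1104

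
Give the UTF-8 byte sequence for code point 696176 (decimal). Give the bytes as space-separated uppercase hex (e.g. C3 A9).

U+A9F70 = 0xA9F70 = 696176 decimal. In range U+10000–U+10FFFF → 4-byte form: 11110xxx 10xxxxxx 10xxxxxx 10xxxxxx.
Binary (21 bits): 010101001111101110000.
Split 3+6+6+6: 010 | 101001 | 111101 | 110000.
Byte 1: 11110010 = 0xF2.
Byte 2: 10101001 = 0xA9.
Byte 3: 10111101 = 0xBD.
Byte 4: 10110000 = 0xB0.

F2 A9 BD B0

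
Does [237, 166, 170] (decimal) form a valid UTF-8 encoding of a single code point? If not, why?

invalid (encodes a surrogate (U+D800–U+DFFF))

Structurally a 3-byte sequence; payload = 0xD9AA.
But 0xD9AA is in U+D800–U+DFFF, the surrogate range. Surrogates are not Unicode scalar values and are forbidden in UTF-8.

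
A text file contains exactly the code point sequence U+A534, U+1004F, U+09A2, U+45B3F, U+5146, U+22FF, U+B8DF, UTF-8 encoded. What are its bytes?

EA 94 B4 F0 90 81 8F E0 A6 A2 F1 85 AC BF E5 85 86 E2 8B BF EB A3 9F

U+A534: 3-byte form → EA 94 B4.
U+1004F: 4-byte form → F0 90 81 8F.
U+09A2: 3-byte form → E0 A6 A2.
U+45B3F: 4-byte form → F1 85 AC BF.
U+5146: 3-byte form → E5 85 86.
U+22FF: 3-byte form → E2 8B BF.
U+B8DF: 3-byte form → EB A3 9F.
Concatenated (23 bytes): EA 94 B4 F0 90 81 8F E0 A6 A2 F1 85 AC BF E5 85 86 E2 8B BF EB A3 9F.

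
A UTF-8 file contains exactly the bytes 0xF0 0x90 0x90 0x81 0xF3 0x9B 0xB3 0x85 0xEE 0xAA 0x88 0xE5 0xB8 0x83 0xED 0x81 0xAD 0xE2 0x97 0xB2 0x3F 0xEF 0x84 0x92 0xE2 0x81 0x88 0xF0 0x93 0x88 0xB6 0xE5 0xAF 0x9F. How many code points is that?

11

Byte at offset 0: 0xF0 = 11110000 → 4-byte char (#1). Advance 4.
Byte at offset 4: 0xF3 = 11110011 → 4-byte char (#2). Advance 4.
Byte at offset 8: 0xEE = 11101110 → 3-byte char (#3). Advance 3.
Byte at offset 11: 0xE5 = 11100101 → 3-byte char (#4). Advance 3.
Byte at offset 14: 0xED = 11101101 → 3-byte char (#5). Advance 3.
Byte at offset 17: 0xE2 = 11100010 → 3-byte char (#6). Advance 3.
Byte at offset 20: 0x3F = 00111111 → 1-byte char (#7). Advance 1.
Byte at offset 21: 0xEF = 11101111 → 3-byte char (#8). Advance 3.
Byte at offset 24: 0xE2 = 11100010 → 3-byte char (#9). Advance 3.
Byte at offset 27: 0xF0 = 11110000 → 4-byte char (#10). Advance 4.
Byte at offset 31: 0xE5 = 11100101 → 3-byte char (#11). Advance 3.
Reached end at offset 34 after 11 code points.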